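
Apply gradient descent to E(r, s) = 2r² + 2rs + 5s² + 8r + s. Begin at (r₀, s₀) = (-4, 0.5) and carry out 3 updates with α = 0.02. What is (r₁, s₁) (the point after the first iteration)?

∇E = (4r + 2s + 8, 2r + 10s + 1)
(r₁, s₁) = (-4, 0.5) − 0.02·(-7, -2) = (-3.86, 0.54)

(-3.86, 0.54)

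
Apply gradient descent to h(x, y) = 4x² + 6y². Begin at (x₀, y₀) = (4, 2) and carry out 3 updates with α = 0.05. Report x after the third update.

∇h = (8x, 12y)
(x₁, y₁) = (4, 2) − 0.05·(32, 24) = (2.4, 0.8)
(x₂, y₂) = (2.4, 0.8) − 0.05·(19.2, 9.6) = (1.44, 0.32)
(x₃, y₃) = (1.44, 0.32) − 0.05·(11.52, 3.84) = (0.864, 0.128)
x = 0.864

0.864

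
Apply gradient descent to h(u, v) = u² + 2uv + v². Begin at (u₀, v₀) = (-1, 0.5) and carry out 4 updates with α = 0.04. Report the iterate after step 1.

(-0.96, 0.54)

∇h = (2u + 2v, 2u + 2v)
(u₁, v₁) = (-1, 0.5) − 0.04·(-1, -1) = (-0.96, 0.54)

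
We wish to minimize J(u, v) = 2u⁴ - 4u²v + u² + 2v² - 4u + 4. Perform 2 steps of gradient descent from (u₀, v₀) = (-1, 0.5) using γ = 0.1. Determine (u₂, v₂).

∇J = (8u³ - 8uv + 2u - 4, -4u² + 4v)
(u₁, v₁) = (-1, 0.5) − 0.1·(-10, -2) = (0, 0.7)
(u₂, v₂) = (0, 0.7) − 0.1·(-4, 2.8) = (0.4, 0.42)

(0.4, 0.42)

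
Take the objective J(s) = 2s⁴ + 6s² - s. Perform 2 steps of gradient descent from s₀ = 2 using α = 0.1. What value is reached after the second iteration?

242.0504

J′(s) = 8s³ + 12s - 1
s₁ = 2 − 0.1·87 = -6.7
s₂ = -6.7 − 0.1·(-2487.504) = 242.0504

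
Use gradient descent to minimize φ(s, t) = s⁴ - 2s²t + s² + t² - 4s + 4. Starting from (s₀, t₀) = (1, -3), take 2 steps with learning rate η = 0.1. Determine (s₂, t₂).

∇φ = (4s³ - 4st + 2s - 4, -2s² + 2t)
(s₁, t₁) = (1, -3) − 0.1·(14, -8) = (-0.4, -2.2)
(s₂, t₂) = (-0.4, -2.2) − 0.1·(-8.576, -4.72) = (0.4576, -1.728)

(0.4576, -1.728)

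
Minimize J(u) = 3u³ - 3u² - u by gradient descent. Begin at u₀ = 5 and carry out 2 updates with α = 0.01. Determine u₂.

J′(u) = 9u² - 6u - 1
u₁ = 5 − 0.01·194 = 3.06
u₂ = 3.06 − 0.01·64.9124 = 2.410876

2.410876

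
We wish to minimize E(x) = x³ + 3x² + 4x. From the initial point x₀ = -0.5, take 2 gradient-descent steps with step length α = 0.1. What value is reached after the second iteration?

-0.8066875

E′(x) = 3x² + 6x + 4
Step 1: E′(-0.5) = 1.75; x₁ = -0.5 − 0.1·1.75 = -0.675
Step 2: E′(-0.675) = 1.316875; x₂ = -0.675 − 0.1·1.316875 = -0.8066875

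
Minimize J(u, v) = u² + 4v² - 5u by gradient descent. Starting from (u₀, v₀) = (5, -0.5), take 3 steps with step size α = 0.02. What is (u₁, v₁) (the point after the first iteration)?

∇J = (2u - 5, 8v)
Step 1: at (5, -0.5), ∇J = (5, -4) → (5, -0.5) − 0.02·(5, -4) = (4.9, -0.42)

(4.9, -0.42)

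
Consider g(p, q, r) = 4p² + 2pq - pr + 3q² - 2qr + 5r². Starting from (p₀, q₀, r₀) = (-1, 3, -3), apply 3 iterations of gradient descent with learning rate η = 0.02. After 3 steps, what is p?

-0.967592

∇g = (8p + 2q - r, 2p + 6q - 2r, -p - 2q + 10r)
(p₁, q₁, r₁) = (-1, 3, -3) − 0.02·(1, 22, -35) = (-1.02, 2.56, -2.3)
(p₂, q₂, r₂) = (-1.02, 2.56, -2.3) − 0.02·(-0.74, 17.92, -27.1) = (-1.0052, 2.2016, -1.758)
(p₃, q₃, r₃) = (-1.0052, 2.2016, -1.758) − 0.02·(-1.8804, 14.7152, -20.978) = (-0.967592, 1.907296, -1.33844)
p = -0.967592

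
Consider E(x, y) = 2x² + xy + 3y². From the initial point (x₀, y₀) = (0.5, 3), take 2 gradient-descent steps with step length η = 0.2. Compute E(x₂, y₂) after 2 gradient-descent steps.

0.1856

∇E = (4x + y, x + 6y)
(x₁, y₁) = (0.5, 3) − 0.2·(5, 18.5) = (-0.5, -0.7)
(x₂, y₂) = (-0.5, -0.7) − 0.2·(-2.7, -4.7) = (0.04, 0.24)
E(0.04, 0.24) = 0.1856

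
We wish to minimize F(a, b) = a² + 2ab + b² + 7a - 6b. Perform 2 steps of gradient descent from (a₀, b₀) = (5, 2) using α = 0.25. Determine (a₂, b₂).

∇F = (2a + 2b + 7, 2a + 2b - 6)
(a₁, b₁) = (5, 2) − 0.25·(21, 8) = (-0.25, 0)
(a₂, b₂) = (-0.25, 0) − 0.25·(6.5, -6.5) = (-1.875, 1.625)

(-1.875, 1.625)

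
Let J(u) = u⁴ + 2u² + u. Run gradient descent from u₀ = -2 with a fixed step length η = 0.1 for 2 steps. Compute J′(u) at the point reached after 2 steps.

J′(u) = 4u³ + 4u + 1
Step 1: J′(-2) = -39; u₁ = -2 − 0.1·(-39) = 1.9
Step 2: J′(1.9) = 36.036; u₂ = 1.9 − 0.1·36.036 = -1.7036
J′(u) at (-1.7036) = -25.591512570624

-25.591512570624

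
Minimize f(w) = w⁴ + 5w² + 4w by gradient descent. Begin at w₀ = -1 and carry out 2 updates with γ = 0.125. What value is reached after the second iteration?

-0.5703125

f′(w) = 4w³ + 10w + 4
Step 1: f′(-1) = -10; w₁ = -1 − 0.125·(-10) = 0.25
Step 2: f′(0.25) = 6.5625; w₂ = 0.25 − 0.125·6.5625 = -0.5703125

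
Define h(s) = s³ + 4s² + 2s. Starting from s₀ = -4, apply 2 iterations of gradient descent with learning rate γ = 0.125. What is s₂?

-14.8984375

h′(s) = 3s² + 8s + 2
Step 1: h′(-4) = 18; s₁ = -4 − 0.125·18 = -6.25
Step 2: h′(-6.25) = 69.1875; s₂ = -6.25 − 0.125·69.1875 = -14.8984375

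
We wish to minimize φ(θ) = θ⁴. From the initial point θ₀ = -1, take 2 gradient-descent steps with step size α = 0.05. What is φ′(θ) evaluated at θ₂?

φ′(θ) = 4θ³
θ₁ = -1 − 0.05·(-4) = -0.8
θ₂ = -0.8 − 0.05·(-2.048) = -0.6976
φ′(θ) at (-0.6976) = -1.357936328704

-1.357936328704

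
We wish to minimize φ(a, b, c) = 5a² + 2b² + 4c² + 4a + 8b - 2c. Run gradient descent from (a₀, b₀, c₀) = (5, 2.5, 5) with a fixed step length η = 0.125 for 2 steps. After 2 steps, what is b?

∇φ = (10a + 4, 4b + 8, 8c - 2)
Step 1: at (5, 2.5, 5), ∇φ = (54, 18, 38) → (5, 2.5, 5) − 0.125·(54, 18, 38) = (-1.75, 0.25, 0.25)
Step 2: at (-1.75, 0.25, 0.25), ∇φ = (-13.5, 9, 0) → (-1.75, 0.25, 0.25) − 0.125·(-13.5, 9, 0) = (-0.0625, -0.875, 0.25)
b = -0.875

-0.875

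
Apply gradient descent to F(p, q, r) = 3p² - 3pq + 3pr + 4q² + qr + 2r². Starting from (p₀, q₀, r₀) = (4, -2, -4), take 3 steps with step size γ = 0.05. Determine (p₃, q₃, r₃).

(2.43775, 0.816, -3.14425)

∇F = (6p - 3q + 3r, -3p + 8q + r, 3p + q + 4r)
(p₁, q₁, r₁) = (4, -2, -4) − 0.05·(18, -32, -6) = (3.1, -0.4, -3.7)
(p₂, q₂, r₂) = (3.1, -0.4, -3.7) − 0.05·(8.7, -16.2, -5.9) = (2.665, 0.41, -3.405)
(p₃, q₃, r₃) = (2.665, 0.41, -3.405) − 0.05·(4.545, -8.12, -5.215) = (2.43775, 0.816, -3.14425)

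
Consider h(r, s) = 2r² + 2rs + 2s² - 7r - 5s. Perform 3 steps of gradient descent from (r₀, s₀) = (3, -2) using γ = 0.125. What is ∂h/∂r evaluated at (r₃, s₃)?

1.640625

∇h = (4r + 2s - 7, 2r + 4s - 5)
Step 1: at (3, -2), ∇h = (1, -7) → (3, -2) − 0.125·(1, -7) = (2.875, -1.125)
Step 2: at (2.875, -1.125), ∇h = (2.25, -3.75) → (2.875, -1.125) − 0.125·(2.25, -3.75) = (2.59375, -0.65625)
Step 3: at (2.59375, -0.65625), ∇h = (2.0625, -2.4375) → (2.59375, -0.65625) − 0.125·(2.0625, -2.4375) = (2.3359375, -0.3515625)
∂h/∂r at (2.3359375, -0.3515625) = 1.640625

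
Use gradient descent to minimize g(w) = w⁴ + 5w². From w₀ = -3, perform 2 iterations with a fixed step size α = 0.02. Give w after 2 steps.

-0.19089408

g′(w) = 4w³ + 10w
w₁ = -3 − 0.02·(-138) = -0.24
w₂ = -0.24 − 0.02·(-2.455296) = -0.19089408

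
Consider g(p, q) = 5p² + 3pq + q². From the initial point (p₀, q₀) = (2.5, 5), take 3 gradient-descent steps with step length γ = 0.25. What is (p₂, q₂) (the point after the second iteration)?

(10.78125, 5.9375)

∇g = (10p + 3q, 3p + 2q)
(p₁, q₁) = (2.5, 5) − 0.25·(40, 17.5) = (-7.5, 0.625)
(p₂, q₂) = (-7.5, 0.625) − 0.25·(-73.125, -21.25) = (10.78125, 5.9375)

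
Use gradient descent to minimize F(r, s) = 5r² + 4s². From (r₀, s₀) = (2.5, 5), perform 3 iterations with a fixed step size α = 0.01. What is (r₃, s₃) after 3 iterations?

(1.8225, 3.89344)

∇F = (10r, 8s)
Step 1: at (2.5, 5), ∇F = (25, 40) → (2.5, 5) − 0.01·(25, 40) = (2.25, 4.6)
Step 2: at (2.25, 4.6), ∇F = (22.5, 36.8) → (2.25, 4.6) − 0.01·(22.5, 36.8) = (2.025, 4.232)
Step 3: at (2.025, 4.232), ∇F = (20.25, 33.856) → (2.025, 4.232) − 0.01·(20.25, 33.856) = (1.8225, 3.89344)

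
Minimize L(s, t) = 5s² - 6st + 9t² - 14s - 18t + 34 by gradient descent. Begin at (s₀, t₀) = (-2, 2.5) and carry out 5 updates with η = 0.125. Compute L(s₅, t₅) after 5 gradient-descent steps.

∇L = (10s - 6t - 14, -6s + 18t - 18)
Step 1: at (-2, 2.5), ∇L = (-49, 39) → (-2, 2.5) − 0.125·(-49, 39) = (4.125, -2.375)
Step 2: at (4.125, -2.375), ∇L = (41.5, -85.5) → (4.125, -2.375) − 0.125·(41.5, -85.5) = (-1.0625, 8.3125)
Step 3: at (-1.0625, 8.3125), ∇L = (-74.5, 138) → (-1.0625, 8.3125) − 0.125·(-74.5, 138) = (8.25, -8.9375)
Step 4: at (8.25, -8.9375), ∇L = (122.125, -228.375) → (8.25, -8.9375) − 0.125·(122.125, -228.375) = (-7.015625, 19.609375)
Step 5: at (-7.015625, 19.609375), ∇L = (-201.8125, 377.0625) → (-7.015625, 19.609375) − 0.125·(-201.8125, 377.0625) = (18.2109375, -27.5234375)
L(18.2109375, -27.5234375) = 11757.882080078125

11757.882080078125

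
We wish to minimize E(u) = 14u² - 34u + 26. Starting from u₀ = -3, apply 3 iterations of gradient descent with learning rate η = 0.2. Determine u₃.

E′(u) = 28u - 34
Step 1: E′(-3) = -118; u₁ = -3 − 0.2·(-118) = 20.6
Step 2: E′(20.6) = 542.8; u₂ = 20.6 − 0.2·542.8 = -87.96
Step 3: E′(-87.96) = -2496.88; u₃ = -87.96 − 0.2·(-2496.88) = 411.416

411.416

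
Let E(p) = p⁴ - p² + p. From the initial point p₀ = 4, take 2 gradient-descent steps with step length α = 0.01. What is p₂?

1.39248196

E′(p) = 4p³ - 2p + 1
Step 1: E′(4) = 249; p₁ = 4 − 0.01·249 = 1.51
Step 2: E′(1.51) = 11.751804; p₂ = 1.51 − 0.01·11.751804 = 1.39248196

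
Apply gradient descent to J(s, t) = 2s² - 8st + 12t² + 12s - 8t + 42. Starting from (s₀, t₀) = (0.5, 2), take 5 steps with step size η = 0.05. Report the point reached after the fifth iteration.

∇J = (4s - 8t + 12, -8s + 24t - 8)
(s₁, t₁) = (0.5, 2) − 0.05·(-2, 36) = (0.6, 0.2)
(s₂, t₂) = (0.6, 0.2) − 0.05·(12.8, -8) = (-0.04, 0.6)
(s₃, t₃) = (-0.04, 0.6) − 0.05·(7.04, 6.72) = (-0.392, 0.264)
(s₄, t₄) = (-0.392, 0.264) − 0.05·(8.32, 1.472) = (-0.808, 0.1904)
(s₅, t₅) = (-0.808, 0.1904) − 0.05·(7.2448, 3.0336) = (-1.17024, 0.03872)

(-1.17024, 0.03872)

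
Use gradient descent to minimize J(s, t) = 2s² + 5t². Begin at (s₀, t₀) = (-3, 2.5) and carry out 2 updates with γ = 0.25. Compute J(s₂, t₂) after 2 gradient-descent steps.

158.203125

∇J = (4s, 10t)
Step 1: at (-3, 2.5), ∇J = (-12, 25) → (-3, 2.5) − 0.25·(-12, 25) = (0, -3.75)
Step 2: at (0, -3.75), ∇J = (0, -37.5) → (0, -3.75) − 0.25·(0, -37.5) = (0, 5.625)
J(0, 5.625) = 158.203125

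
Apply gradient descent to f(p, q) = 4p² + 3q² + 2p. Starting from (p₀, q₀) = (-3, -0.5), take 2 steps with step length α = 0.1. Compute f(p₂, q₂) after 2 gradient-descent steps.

-0.1824

∇f = (8p + 2, 6q)
(p₁, q₁) = (-3, -0.5) − 0.1·(-22, -3) = (-0.8, -0.2)
(p₂, q₂) = (-0.8, -0.2) − 0.1·(-4.4, -1.2) = (-0.36, -0.08)
f(-0.36, -0.08) = -0.1824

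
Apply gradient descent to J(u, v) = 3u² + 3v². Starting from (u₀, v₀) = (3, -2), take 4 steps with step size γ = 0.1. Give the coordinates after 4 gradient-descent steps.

∇J = (6u, 6v)
(u₁, v₁) = (3, -2) − 0.1·(18, -12) = (1.2, -0.8)
(u₂, v₂) = (1.2, -0.8) − 0.1·(7.2, -4.8) = (0.48, -0.32)
(u₃, v₃) = (0.48, -0.32) − 0.1·(2.88, -1.92) = (0.192, -0.128)
(u₄, v₄) = (0.192, -0.128) − 0.1·(1.152, -0.768) = (0.0768, -0.0512)

(0.0768, -0.0512)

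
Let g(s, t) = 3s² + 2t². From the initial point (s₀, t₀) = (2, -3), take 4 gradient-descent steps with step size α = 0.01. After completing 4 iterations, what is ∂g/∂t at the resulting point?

∇g = (6s, 4t)
(s₁, t₁) = (2, -3) − 0.01·(12, -12) = (1.88, -2.88)
(s₂, t₂) = (1.88, -2.88) − 0.01·(11.28, -11.52) = (1.7672, -2.7648)
(s₃, t₃) = (1.7672, -2.7648) − 0.01·(10.6032, -11.0592) = (1.661168, -2.654208)
(s₄, t₄) = (1.661168, -2.654208) − 0.01·(9.967008, -10.616832) = (1.56149792, -2.54803968)
∂g/∂t at (1.56149792, -2.54803968) = -10.19215872

-10.19215872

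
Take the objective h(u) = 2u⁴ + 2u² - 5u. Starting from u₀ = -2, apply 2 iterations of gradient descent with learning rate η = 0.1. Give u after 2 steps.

h′(u) = 8u³ + 4u - 5
u₁ = -2 − 0.1·(-77) = 5.7
u₂ = 5.7 − 0.1·1499.344 = -144.2344

-144.2344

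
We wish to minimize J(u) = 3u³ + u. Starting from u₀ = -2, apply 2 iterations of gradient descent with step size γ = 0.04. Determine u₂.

-7.879744

J′(u) = 9u² + 1
Step 1: J′(-2) = 37; u₁ = -2 − 0.04·37 = -3.48
Step 2: J′(-3.48) = 109.9936; u₂ = -3.48 − 0.04·109.9936 = -7.879744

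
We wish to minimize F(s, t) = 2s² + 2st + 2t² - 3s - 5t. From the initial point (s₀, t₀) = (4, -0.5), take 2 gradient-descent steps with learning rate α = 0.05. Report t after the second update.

-0.53

∇F = (4s + 2t - 3, 2s + 4t - 5)
(s₁, t₁) = (4, -0.5) − 0.05·(12, 1) = (3.4, -0.55)
(s₂, t₂) = (3.4, -0.55) − 0.05·(9.5, -0.4) = (2.925, -0.53)
t = -0.53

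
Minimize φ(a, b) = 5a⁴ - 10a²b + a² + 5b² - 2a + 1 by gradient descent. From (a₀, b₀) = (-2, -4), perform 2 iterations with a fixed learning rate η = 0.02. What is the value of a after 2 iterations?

-36.8981632

∇φ = (20a³ - 20ab + 2a - 2, -10a² + 10b)
Step 1: at (-2, -4), ∇φ = (-326, -80) → (-2, -4) − 0.02·(-326, -80) = (4.52, -2.4)
Step 2: at (4.52, -2.4), ∇φ = (2070.90816, -228.304) → (4.52, -2.4) − 0.02·(2070.90816, -228.304) = (-36.8981632, 2.16608)
a = -36.8981632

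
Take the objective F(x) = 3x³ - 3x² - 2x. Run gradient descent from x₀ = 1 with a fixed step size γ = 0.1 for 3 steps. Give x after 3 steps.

0.9106711

F′(x) = 9x² - 6x - 2
x₁ = 1 − 0.1·1 = 0.9
x₂ = 0.9 − 0.1·(-0.11) = 0.911
x₃ = 0.911 − 0.1·0.003289 = 0.9106711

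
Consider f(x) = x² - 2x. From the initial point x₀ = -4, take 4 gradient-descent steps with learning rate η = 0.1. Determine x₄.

f′(x) = 2x - 2
Step 1: f′(-4) = -10; x₁ = -4 − 0.1·(-10) = -3
Step 2: f′(-3) = -8; x₂ = -3 − 0.1·(-8) = -2.2
Step 3: f′(-2.2) = -6.4; x₃ = -2.2 − 0.1·(-6.4) = -1.56
Step 4: f′(-1.56) = -5.12; x₄ = -1.56 − 0.1·(-5.12) = -1.048

-1.048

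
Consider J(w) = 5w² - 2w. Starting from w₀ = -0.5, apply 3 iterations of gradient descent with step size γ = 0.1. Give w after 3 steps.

0.2

J′(w) = 10w - 2
Step 1: J′(-0.5) = -7; w₁ = -0.5 − 0.1·(-7) = 0.2
Step 2: J′(0.2) = 0; w₂ = 0.2 − 0.1·0 = 0.2
Step 3: J′(0.2) = 0; w₃ = 0.2 − 0.1·0 = 0.2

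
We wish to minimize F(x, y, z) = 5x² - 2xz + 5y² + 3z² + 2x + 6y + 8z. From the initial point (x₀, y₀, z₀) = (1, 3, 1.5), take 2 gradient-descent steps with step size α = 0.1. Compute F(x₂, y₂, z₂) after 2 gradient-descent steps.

∇F = (10x - 2z + 2, 10y + 6, -2x + 6z + 8)
Step 1: at (1, 3, 1.5), ∇F = (9, 36, 15) → (1, 3, 1.5) − 0.1·(9, 36, 15) = (0.1, -0.6, 0)
Step 2: at (0.1, -0.6, 0), ∇F = (3, 0, 7.8) → (0.1, -0.6, 0) − 0.1·(3, 0, 7.8) = (-0.2, -0.6, -0.78)
F(-0.2, -0.6, -0.78) = -6.7268

-6.7268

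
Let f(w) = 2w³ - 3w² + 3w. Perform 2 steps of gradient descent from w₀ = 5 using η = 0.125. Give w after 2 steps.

-99.26171875

f′(w) = 6w² - 6w + 3
Step 1: f′(5) = 123; w₁ = 5 − 0.125·123 = -10.375
Step 2: f′(-10.375) = 711.09375; w₂ = -10.375 − 0.125·711.09375 = -99.26171875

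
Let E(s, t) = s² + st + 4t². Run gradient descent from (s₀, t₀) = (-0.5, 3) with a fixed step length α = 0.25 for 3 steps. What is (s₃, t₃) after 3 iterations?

(-0.671875, -3.1796875)

∇E = (2s + t, s + 8t)
Step 1: at (-0.5, 3), ∇E = (2, 23.5) → (-0.5, 3) − 0.25·(2, 23.5) = (-1, -2.875)
Step 2: at (-1, -2.875), ∇E = (-4.875, -24) → (-1, -2.875) − 0.25·(-4.875, -24) = (0.21875, 3.125)
Step 3: at (0.21875, 3.125), ∇E = (3.5625, 25.21875) → (0.21875, 3.125) − 0.25·(3.5625, 25.21875) = (-0.671875, -3.1796875)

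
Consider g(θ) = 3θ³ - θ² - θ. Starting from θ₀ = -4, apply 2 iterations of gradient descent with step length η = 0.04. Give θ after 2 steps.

g′(θ) = 9θ² - 2θ - 1
θ₁ = -4 − 0.04·151 = -10.04
θ₂ = -10.04 − 0.04·926.2944 = -47.091776

-47.091776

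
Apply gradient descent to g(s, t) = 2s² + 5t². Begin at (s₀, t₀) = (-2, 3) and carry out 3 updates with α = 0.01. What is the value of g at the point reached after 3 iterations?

30.176907317568

∇g = (4s, 10t)
(s₁, t₁) = (-2, 3) − 0.01·(-8, 30) = (-1.92, 2.7)
(s₂, t₂) = (-1.92, 2.7) − 0.01·(-7.68, 27) = (-1.8432, 2.43)
(s₃, t₃) = (-1.8432, 2.43) − 0.01·(-7.3728, 24.3) = (-1.769472, 2.187)
g(-1.769472, 2.187) = 30.176907317568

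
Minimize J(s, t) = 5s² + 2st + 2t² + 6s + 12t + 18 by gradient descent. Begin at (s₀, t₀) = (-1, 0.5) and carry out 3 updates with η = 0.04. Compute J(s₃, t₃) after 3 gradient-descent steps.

∇J = (10s + 2t + 6, 2s + 4t + 12)
(s₁, t₁) = (-1, 0.5) − 0.04·(-3, 12) = (-0.88, 0.02)
(s₂, t₂) = (-0.88, 0.02) − 0.04·(-2.76, 10.32) = (-0.7696, -0.3928)
(s₃, t₃) = (-0.7696, -0.3928) − 0.04·(-2.4816, 8.8896) = (-0.670336, -0.748384)
J(-0.670336, -0.748384) = 9.36762246144

9.36762246144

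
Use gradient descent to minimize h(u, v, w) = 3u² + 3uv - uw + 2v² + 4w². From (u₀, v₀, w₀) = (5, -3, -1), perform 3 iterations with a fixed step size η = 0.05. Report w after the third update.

∇h = (6u + 3v - w, 3u + 4v, -u + 8w)
Step 1: at (5, -3, -1), ∇h = (22, 3, -13) → (5, -3, -1) − 0.05·(22, 3, -13) = (3.9, -3.15, -0.35)
Step 2: at (3.9, -3.15, -0.35), ∇h = (14.3, -0.9, -6.7) → (3.9, -3.15, -0.35) − 0.05·(14.3, -0.9, -6.7) = (3.185, -3.105, -0.015)
Step 3: at (3.185, -3.105, -0.015), ∇h = (9.81, -2.865, -3.305) → (3.185, -3.105, -0.015) − 0.05·(9.81, -2.865, -3.305) = (2.6945, -2.96175, 0.15025)
w = 0.15025

0.15025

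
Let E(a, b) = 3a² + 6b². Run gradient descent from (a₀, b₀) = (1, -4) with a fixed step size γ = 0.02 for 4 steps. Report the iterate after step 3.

∇E = (6a, 12b)
(a₁, b₁) = (1, -4) − 0.02·(6, -48) = (0.88, -3.04)
(a₂, b₂) = (0.88, -3.04) − 0.02·(5.28, -36.48) = (0.7744, -2.3104)
(a₃, b₃) = (0.7744, -2.3104) − 0.02·(4.6464, -27.7248) = (0.681472, -1.755904)

(0.681472, -1.755904)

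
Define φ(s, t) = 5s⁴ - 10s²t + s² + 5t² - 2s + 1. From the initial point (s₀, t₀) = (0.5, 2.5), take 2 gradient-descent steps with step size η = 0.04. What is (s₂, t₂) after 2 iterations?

(0.8592128, 1.78944)

∇φ = (20s³ - 20st + 2s - 2, -10s² + 10t)
Step 1: at (0.5, 2.5), ∇φ = (-23.5, 22.5) → (0.5, 2.5) − 0.04·(-23.5, 22.5) = (1.44, 1.6)
Step 2: at (1.44, 1.6), ∇φ = (14.51968, -4.736) → (1.44, 1.6) − 0.04·(14.51968, -4.736) = (0.8592128, 1.78944)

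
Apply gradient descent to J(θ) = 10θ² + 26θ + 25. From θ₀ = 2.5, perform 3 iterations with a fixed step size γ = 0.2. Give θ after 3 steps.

-103.9

J′(θ) = 20θ + 26
θ₁ = 2.5 − 0.2·76 = -12.7
θ₂ = -12.7 − 0.2·(-228) = 32.9
θ₃ = 32.9 − 0.2·684 = -103.9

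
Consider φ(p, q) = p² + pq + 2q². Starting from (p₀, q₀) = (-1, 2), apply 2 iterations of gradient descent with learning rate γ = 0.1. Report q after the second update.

0.88

∇φ = (2p + q, p + 4q)
Step 1: at (-1, 2), ∇φ = (0, 7) → (-1, 2) − 0.1·(0, 7) = (-1, 1.3)
Step 2: at (-1, 1.3), ∇φ = (-0.7, 4.2) → (-1, 1.3) − 0.1·(-0.7, 4.2) = (-0.93, 0.88)
q = 0.88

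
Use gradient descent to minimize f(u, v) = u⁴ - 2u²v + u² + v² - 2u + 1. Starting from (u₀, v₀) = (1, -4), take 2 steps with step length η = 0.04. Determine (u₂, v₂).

(0.14752, -3.3088)

∇f = (4u³ - 4uv + 2u - 2, -2u² + 2v)
Step 1: at (1, -4), ∇f = (20, -10) → (1, -4) − 0.04·(20, -10) = (0.2, -3.6)
Step 2: at (0.2, -3.6), ∇f = (1.312, -7.28) → (0.2, -3.6) − 0.04·(1.312, -7.28) = (0.14752, -3.3088)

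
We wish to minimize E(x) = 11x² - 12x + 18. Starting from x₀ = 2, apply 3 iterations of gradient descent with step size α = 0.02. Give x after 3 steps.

0.800896

E′(x) = 22x - 12
Step 1: E′(2) = 32; x₁ = 2 − 0.02·32 = 1.36
Step 2: E′(1.36) = 17.92; x₂ = 1.36 − 0.02·17.92 = 1.0016
Step 3: E′(1.0016) = 10.0352; x₃ = 1.0016 − 0.02·10.0352 = 0.800896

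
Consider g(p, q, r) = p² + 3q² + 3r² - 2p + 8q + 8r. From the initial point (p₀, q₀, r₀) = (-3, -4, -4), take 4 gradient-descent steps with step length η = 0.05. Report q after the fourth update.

-1.9736

∇g = (2p - 2, 6q + 8, 6r + 8)
Step 1: at (-3, -4, -4), ∇g = (-8, -16, -16) → (-3, -4, -4) − 0.05·(-8, -16, -16) = (-2.6, -3.2, -3.2)
Step 2: at (-2.6, -3.2, -3.2), ∇g = (-7.2, -11.2, -11.2) → (-2.6, -3.2, -3.2) − 0.05·(-7.2, -11.2, -11.2) = (-2.24, -2.64, -2.64)
Step 3: at (-2.24, -2.64, -2.64), ∇g = (-6.48, -7.84, -7.84) → (-2.24, -2.64, -2.64) − 0.05·(-6.48, -7.84, -7.84) = (-1.916, -2.248, -2.248)
Step 4: at (-1.916, -2.248, -2.248), ∇g = (-5.832, -5.488, -5.488) → (-1.916, -2.248, -2.248) − 0.05·(-5.832, -5.488, -5.488) = (-1.6244, -1.9736, -1.9736)
q = -1.9736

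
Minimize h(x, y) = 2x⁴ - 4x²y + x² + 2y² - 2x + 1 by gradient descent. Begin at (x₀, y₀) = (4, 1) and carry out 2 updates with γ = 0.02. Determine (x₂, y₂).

∇h = (8x³ - 8xy + 2x - 2, -4x² + 4y)
(x₁, y₁) = (4, 1) − 0.02·(486, -60) = (-5.72, 2.2)
(x₂, y₂) = (-5.72, 2.2) − 0.02·(-1409.961984, -122.0736) = (22.47923968, 4.641472)

(22.47923968, 4.641472)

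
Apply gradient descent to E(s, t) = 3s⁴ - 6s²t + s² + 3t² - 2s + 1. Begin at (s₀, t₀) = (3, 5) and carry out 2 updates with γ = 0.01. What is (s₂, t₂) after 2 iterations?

∇E = (12s³ - 12st + 2s - 2, -6s² + 6t)
(s₁, t₁) = (3, 5) − 0.01·(148, -24) = (1.52, 5.24)
(s₂, t₂) = (1.52, 5.24) − 0.01·(-52.395904, 17.5776) = (2.04395904, 5.064224)

(2.04395904, 5.064224)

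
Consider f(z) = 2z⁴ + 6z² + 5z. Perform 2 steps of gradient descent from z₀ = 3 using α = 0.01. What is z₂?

0.32203944

f′(z) = 8z³ + 12z + 5
z₁ = 3 − 0.01·257 = 0.43
z₂ = 0.43 − 0.01·10.796056 = 0.32203944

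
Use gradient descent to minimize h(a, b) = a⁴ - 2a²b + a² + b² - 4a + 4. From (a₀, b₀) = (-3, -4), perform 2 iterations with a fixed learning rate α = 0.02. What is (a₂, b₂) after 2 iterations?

∇h = (4a³ - 4ab + 2a - 4, -2a² + 2b)
Step 1: at (-3, -4), ∇h = (-166, -26) → (-3, -4) − 0.02·(-166, -26) = (0.32, -3.48)
Step 2: at (0.32, -3.48), ∇h = (1.225472, -7.1648) → (0.32, -3.48) − 0.02·(1.225472, -7.1648) = (0.29549056, -3.336704)

(0.29549056, -3.336704)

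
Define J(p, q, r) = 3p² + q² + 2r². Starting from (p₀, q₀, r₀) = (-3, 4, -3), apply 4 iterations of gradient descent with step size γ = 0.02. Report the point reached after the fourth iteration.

∇J = (6p, 2q, 4r)
Step 1: at (-3, 4, -3), ∇J = (-18, 8, -12) → (-3, 4, -3) − 0.02·(-18, 8, -12) = (-2.64, 3.84, -2.76)
Step 2: at (-2.64, 3.84, -2.76), ∇J = (-15.84, 7.68, -11.04) → (-2.64, 3.84, -2.76) − 0.02·(-15.84, 7.68, -11.04) = (-2.3232, 3.6864, -2.5392)
Step 3: at (-2.3232, 3.6864, -2.5392), ∇J = (-13.9392, 7.3728, -10.1568) → (-2.3232, 3.6864, -2.5392) − 0.02·(-13.9392, 7.3728, -10.1568) = (-2.044416, 3.538944, -2.336064)
Step 4: at (-2.044416, 3.538944, -2.336064), ∇J = (-12.266496, 7.077888, -9.344256) → (-2.044416, 3.538944, -2.336064) − 0.02·(-12.266496, 7.077888, -9.344256) = (-1.79908608, 3.39738624, -2.14917888)

(-1.79908608, 3.39738624, -2.14917888)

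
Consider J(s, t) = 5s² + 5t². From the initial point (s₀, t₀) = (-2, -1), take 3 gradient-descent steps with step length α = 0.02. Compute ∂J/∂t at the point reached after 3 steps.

∇J = (10s, 10t)
(s₁, t₁) = (-2, -1) − 0.02·(-20, -10) = (-1.6, -0.8)
(s₂, t₂) = (-1.6, -0.8) − 0.02·(-16, -8) = (-1.28, -0.64)
(s₃, t₃) = (-1.28, -0.64) − 0.02·(-12.8, -6.4) = (-1.024, -0.512)
∂J/∂t at (-1.024, -0.512) = -5.12

-5.12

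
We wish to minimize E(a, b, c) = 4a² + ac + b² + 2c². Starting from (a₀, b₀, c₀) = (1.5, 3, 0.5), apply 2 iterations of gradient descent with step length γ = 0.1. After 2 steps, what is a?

∇E = (8a + c, 2b, a + 4c)
Step 1: at (1.5, 3, 0.5), ∇E = (12.5, 6, 3.5) → (1.5, 3, 0.5) − 0.1·(12.5, 6, 3.5) = (0.25, 2.4, 0.15)
Step 2: at (0.25, 2.4, 0.15), ∇E = (2.15, 4.8, 0.85) → (0.25, 2.4, 0.15) − 0.1·(2.15, 4.8, 0.85) = (0.035, 1.92, 0.065)
a = 0.035

0.035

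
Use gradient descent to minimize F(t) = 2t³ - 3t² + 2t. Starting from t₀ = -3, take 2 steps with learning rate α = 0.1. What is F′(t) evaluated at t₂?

F′(t) = 6t² - 6t + 2
t₁ = -3 − 0.1·74 = -10.4
t₂ = -10.4 − 0.1·713.36 = -81.736
F′(t) at (-81.736) = 40577.058176

40577.058176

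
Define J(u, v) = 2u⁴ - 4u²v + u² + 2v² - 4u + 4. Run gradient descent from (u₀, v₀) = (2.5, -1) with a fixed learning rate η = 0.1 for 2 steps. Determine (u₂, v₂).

(1389.5768, 59.704)

∇J = (8u³ - 8uv + 2u - 4, -4u² + 4v)
Step 1: at (2.5, -1), ∇J = (146, -29) → (2.5, -1) − 0.1·(146, -29) = (-12.1, 1.9)
Step 2: at (-12.1, 1.9), ∇J = (-14016.768, -578.04) → (-12.1, 1.9) − 0.1·(-14016.768, -578.04) = (1389.5768, 59.704)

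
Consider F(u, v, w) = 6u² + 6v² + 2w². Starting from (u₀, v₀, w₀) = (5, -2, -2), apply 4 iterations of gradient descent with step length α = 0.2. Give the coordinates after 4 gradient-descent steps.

(19.208, -7.6832, -0.0032)

∇F = (12u, 12v, 4w)
(u₁, v₁, w₁) = (5, -2, -2) − 0.2·(60, -24, -8) = (-7, 2.8, -0.4)
(u₂, v₂, w₂) = (-7, 2.8, -0.4) − 0.2·(-84, 33.6, -1.6) = (9.8, -3.92, -0.08)
(u₃, v₃, w₃) = (9.8, -3.92, -0.08) − 0.2·(117.6, -47.04, -0.32) = (-13.72, 5.488, -0.016)
(u₄, v₄, w₄) = (-13.72, 5.488, -0.016) − 0.2·(-164.64, 65.856, -0.064) = (19.208, -7.6832, -0.0032)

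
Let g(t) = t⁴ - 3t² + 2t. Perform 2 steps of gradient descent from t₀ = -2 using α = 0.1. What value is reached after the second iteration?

g′(t) = 4t³ - 6t + 2
t₁ = -2 − 0.1·(-18) = -0.2
t₂ = -0.2 − 0.1·3.168 = -0.5168

-0.5168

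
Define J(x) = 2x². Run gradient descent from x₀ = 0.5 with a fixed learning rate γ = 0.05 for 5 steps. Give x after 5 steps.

0.16384

J′(x) = 4x
Step 1: J′(0.5) = 2; x₁ = 0.5 − 0.05·2 = 0.4
Step 2: J′(0.4) = 1.6; x₂ = 0.4 − 0.05·1.6 = 0.32
Step 3: J′(0.32) = 1.28; x₃ = 0.32 − 0.05·1.28 = 0.256
Step 4: J′(0.256) = 1.024; x₄ = 0.256 − 0.05·1.024 = 0.2048
Step 5: J′(0.2048) = 0.8192; x₅ = 0.2048 − 0.05·0.8192 = 0.16384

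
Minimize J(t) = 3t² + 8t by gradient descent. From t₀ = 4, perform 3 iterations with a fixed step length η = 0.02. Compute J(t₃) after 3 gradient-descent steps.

34.295815405568

J′(t) = 6t + 8
Step 1: J′(4) = 32; t₁ = 4 − 0.02·32 = 3.36
Step 2: J′(3.36) = 28.16; t₂ = 3.36 − 0.02·28.16 = 2.7968
Step 3: J′(2.7968) = 24.7808; t₃ = 2.7968 − 0.02·24.7808 = 2.301184
J(2.301184) = 34.295815405568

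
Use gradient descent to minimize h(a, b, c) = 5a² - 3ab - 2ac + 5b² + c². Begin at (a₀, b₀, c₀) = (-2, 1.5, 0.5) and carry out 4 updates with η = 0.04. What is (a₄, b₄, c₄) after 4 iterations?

∇h = (10a - 3b - 2c, -3a + 10b, -2a + 2c)
Step 1: at (-2, 1.5, 0.5), ∇h = (-25.5, 21, 5) → (-2, 1.5, 0.5) − 0.04·(-25.5, 21, 5) = (-0.98, 0.66, 0.3)
Step 2: at (-0.98, 0.66, 0.3), ∇h = (-12.38, 9.54, 2.56) → (-0.98, 0.66, 0.3) − 0.04·(-12.38, 9.54, 2.56) = (-0.4848, 0.2784, 0.1976)
Step 3: at (-0.4848, 0.2784, 0.1976), ∇h = (-6.0784, 4.2384, 1.3648) → (-0.4848, 0.2784, 0.1976) − 0.04·(-6.0784, 4.2384, 1.3648) = (-0.241664, 0.108864, 0.143008)
Step 4: at (-0.241664, 0.108864, 0.143008), ∇h = (-3.029248, 1.813632, 0.769344) → (-0.241664, 0.108864, 0.143008) − 0.04·(-3.029248, 1.813632, 0.769344) = (-0.12049408, 0.03631872, 0.11223424)

(-0.12049408, 0.03631872, 0.11223424)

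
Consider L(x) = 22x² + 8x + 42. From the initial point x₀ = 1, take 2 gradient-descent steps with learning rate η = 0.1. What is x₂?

13.48

L′(x) = 44x + 8
Step 1: L′(1) = 52; x₁ = 1 − 0.1·52 = -4.2
Step 2: L′(-4.2) = -176.8; x₂ = -4.2 − 0.1·(-176.8) = 13.48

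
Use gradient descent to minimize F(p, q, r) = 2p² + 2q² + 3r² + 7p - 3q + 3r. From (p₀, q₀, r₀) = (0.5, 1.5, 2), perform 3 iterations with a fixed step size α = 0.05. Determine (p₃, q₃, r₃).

(-0.598, 1.134, 0.3575)

∇F = (4p + 7, 4q - 3, 6r + 3)
Step 1: at (0.5, 1.5, 2), ∇F = (9, 3, 15) → (0.5, 1.5, 2) − 0.05·(9, 3, 15) = (0.05, 1.35, 1.25)
Step 2: at (0.05, 1.35, 1.25), ∇F = (7.2, 2.4, 10.5) → (0.05, 1.35, 1.25) − 0.05·(7.2, 2.4, 10.5) = (-0.31, 1.23, 0.725)
Step 3: at (-0.31, 1.23, 0.725), ∇F = (5.76, 1.92, 7.35) → (-0.31, 1.23, 0.725) − 0.05·(5.76, 1.92, 7.35) = (-0.598, 1.134, 0.3575)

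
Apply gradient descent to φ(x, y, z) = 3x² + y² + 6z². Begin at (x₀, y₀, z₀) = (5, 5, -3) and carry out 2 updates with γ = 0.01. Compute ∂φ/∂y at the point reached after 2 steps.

9.604

∇φ = (6x, 2y, 12z)
(x₁, y₁, z₁) = (5, 5, -3) − 0.01·(30, 10, -36) = (4.7, 4.9, -2.64)
(x₂, y₂, z₂) = (4.7, 4.9, -2.64) − 0.01·(28.2, 9.8, -31.68) = (4.418, 4.802, -2.3232)
∂φ/∂y at (4.418, 4.802, -2.3232) = 9.604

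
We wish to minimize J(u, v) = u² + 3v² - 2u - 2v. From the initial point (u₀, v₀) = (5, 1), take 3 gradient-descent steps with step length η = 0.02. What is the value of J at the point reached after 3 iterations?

∇J = (2u - 2, 6v - 2)
(u₁, v₁) = (5, 1) − 0.02·(8, 4) = (4.84, 0.92)
(u₂, v₂) = (4.84, 0.92) − 0.02·(7.68, 3.52) = (4.6864, 0.8496)
(u₃, v₃) = (4.6864, 0.8496) − 0.02·(7.3728, 3.0976) = (4.538944, 0.787648)
J(4.538944, 0.787648) = 11.809996750848

11.809996750848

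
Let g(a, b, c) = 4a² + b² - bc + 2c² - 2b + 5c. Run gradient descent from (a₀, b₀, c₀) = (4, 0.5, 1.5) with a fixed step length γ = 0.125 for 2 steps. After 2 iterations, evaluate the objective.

-2.3861083984375

∇g = (8a, 2b - c - 2, -b + 4c + 5)
Step 1: at (4, 0.5, 1.5), ∇g = (32, -2.5, 10.5) → (4, 0.5, 1.5) − 0.125·(32, -2.5, 10.5) = (0, 0.8125, 0.1875)
Step 2: at (0, 0.8125, 0.1875), ∇g = (0, -0.5625, 4.9375) → (0, 0.8125, 0.1875) − 0.125·(0, -0.5625, 4.9375) = (0, 0.8828125, -0.4296875)
g(0, 0.8828125, -0.4296875) = -2.3861083984375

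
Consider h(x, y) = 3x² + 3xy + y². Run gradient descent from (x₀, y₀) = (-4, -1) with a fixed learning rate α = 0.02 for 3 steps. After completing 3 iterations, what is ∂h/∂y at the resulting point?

∇h = (6x + 3y, 3x + 2y)
(x₁, y₁) = (-4, -1) − 0.02·(-27, -14) = (-3.46, -0.72)
(x₂, y₂) = (-3.46, -0.72) − 0.02·(-22.92, -11.82) = (-3.0016, -0.4836)
(x₃, y₃) = (-3.0016, -0.4836) − 0.02·(-19.4604, -9.972) = (-2.612392, -0.28416)
∂h/∂y at (-2.612392, -0.28416) = -8.405496

-8.405496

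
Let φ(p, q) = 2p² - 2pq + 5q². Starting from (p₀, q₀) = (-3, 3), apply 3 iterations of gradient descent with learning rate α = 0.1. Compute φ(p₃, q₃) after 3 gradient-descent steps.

∇φ = (4p - 2q, -2p + 10q)
(p₁, q₁) = (-3, 3) − 0.1·(-18, 36) = (-1.2, -0.6)
(p₂, q₂) = (-1.2, -0.6) − 0.1·(-3.6, -3.6) = (-0.84, -0.24)
(p₃, q₃) = (-0.84, -0.24) − 0.1·(-2.88, -0.72) = (-0.552, -0.168)
φ(-0.552, -0.168) = 0.565056

0.565056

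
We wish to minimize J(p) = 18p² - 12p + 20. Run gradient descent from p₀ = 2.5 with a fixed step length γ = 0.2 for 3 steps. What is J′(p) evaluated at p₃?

-18589.584

J′(p) = 36p - 12
p₁ = 2.5 − 0.2·78 = -13.1
p₂ = -13.1 − 0.2·(-483.6) = 83.62
p₃ = 83.62 − 0.2·2998.32 = -516.044
J′(p) at (-516.044) = -18589.584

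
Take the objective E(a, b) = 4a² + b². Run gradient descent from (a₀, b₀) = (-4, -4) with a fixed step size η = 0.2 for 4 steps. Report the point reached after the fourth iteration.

(-0.5184, -0.5184)

∇E = (8a, 2b)
Step 1: at (-4, -4), ∇E = (-32, -8) → (-4, -4) − 0.2·(-32, -8) = (2.4, -2.4)
Step 2: at (2.4, -2.4), ∇E = (19.2, -4.8) → (2.4, -2.4) − 0.2·(19.2, -4.8) = (-1.44, -1.44)
Step 3: at (-1.44, -1.44), ∇E = (-11.52, -2.88) → (-1.44, -1.44) − 0.2·(-11.52, -2.88) = (0.864, -0.864)
Step 4: at (0.864, -0.864), ∇E = (6.912, -1.728) → (0.864, -0.864) − 0.2·(6.912, -1.728) = (-0.5184, -0.5184)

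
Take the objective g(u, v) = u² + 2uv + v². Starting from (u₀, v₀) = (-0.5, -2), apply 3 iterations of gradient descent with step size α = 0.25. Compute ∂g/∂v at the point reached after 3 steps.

0

∇g = (2u + 2v, 2u + 2v)
(u₁, v₁) = (-0.5, -2) − 0.25·(-5, -5) = (0.75, -0.75)
(u₂, v₂) = (0.75, -0.75) − 0.25·(0, 0) = (0.75, -0.75)
(u₃, v₃) = (0.75, -0.75) − 0.25·(0, 0) = (0.75, -0.75)
∂g/∂v at (0.75, -0.75) = 0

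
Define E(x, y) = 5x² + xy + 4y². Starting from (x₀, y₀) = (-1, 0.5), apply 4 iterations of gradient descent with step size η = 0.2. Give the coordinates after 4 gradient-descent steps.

(-0.9536, -0.3296)

∇E = (10x + y, x + 8y)
(x₁, y₁) = (-1, 0.5) − 0.2·(-9.5, 3) = (0.9, -0.1)
(x₂, y₂) = (0.9, -0.1) − 0.2·(8.9, 0.1) = (-0.88, -0.12)
(x₃, y₃) = (-0.88, -0.12) − 0.2·(-8.92, -1.84) = (0.904, 0.248)
(x₄, y₄) = (0.904, 0.248) − 0.2·(9.288, 2.888) = (-0.9536, -0.3296)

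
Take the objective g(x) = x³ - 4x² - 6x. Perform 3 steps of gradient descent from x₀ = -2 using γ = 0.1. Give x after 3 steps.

-66.4870512

g′(x) = 3x² - 8x - 6
x₁ = -2 − 0.1·22 = -4.2
x₂ = -4.2 − 0.1·80.52 = -12.252
x₃ = -12.252 − 0.1·542.350512 = -66.4870512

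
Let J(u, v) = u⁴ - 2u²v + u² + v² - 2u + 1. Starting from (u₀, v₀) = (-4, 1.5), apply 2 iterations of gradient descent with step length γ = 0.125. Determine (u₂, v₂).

(-8956.7421875, 176.109375)

∇J = (4u³ - 4uv + 2u - 2, -2u² + 2v)
(u₁, v₁) = (-4, 1.5) − 0.125·(-242, -29) = (26.25, 5.125)
(u₂, v₂) = (26.25, 5.125) − 0.125·(71863.9375, -1367.875) = (-8956.7421875, 176.109375)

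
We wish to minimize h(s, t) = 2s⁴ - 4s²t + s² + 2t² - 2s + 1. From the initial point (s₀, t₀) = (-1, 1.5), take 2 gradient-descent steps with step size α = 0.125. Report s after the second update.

-0.75

∇h = (8s³ - 8st + 2s - 2, -4s² + 4t)
(s₁, t₁) = (-1, 1.5) − 0.125·(0, 2) = (-1, 1.25)
(s₂, t₂) = (-1, 1.25) − 0.125·(-2, 1) = (-0.75, 1.125)
s = -0.75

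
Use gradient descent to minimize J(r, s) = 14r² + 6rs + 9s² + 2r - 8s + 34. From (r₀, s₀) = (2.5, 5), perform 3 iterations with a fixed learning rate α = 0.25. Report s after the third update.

-611.125

∇J = (28r + 6s + 2, 6r + 18s - 8)
(r₁, s₁) = (2.5, 5) − 0.25·(102, 97) = (-23, -19.25)
(r₂, s₂) = (-23, -19.25) − 0.25·(-757.5, -492.5) = (166.375, 103.875)
(r₃, s₃) = (166.375, 103.875) − 0.25·(5283.75, 2860) = (-1154.5625, -611.125)
s = -611.125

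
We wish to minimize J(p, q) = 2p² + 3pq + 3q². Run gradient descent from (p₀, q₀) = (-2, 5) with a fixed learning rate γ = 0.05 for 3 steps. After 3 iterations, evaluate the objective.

∇J = (4p + 3q, 3p + 6q)
Step 1: at (-2, 5), ∇J = (7, 24) → (-2, 5) − 0.05·(7, 24) = (-2.35, 3.8)
Step 2: at (-2.35, 3.8), ∇J = (2, 15.75) → (-2.35, 3.8) − 0.05·(2, 15.75) = (-2.45, 3.0125)
Step 3: at (-2.45, 3.0125), ∇J = (-0.7625, 10.725) → (-2.45, 3.0125) − 0.05·(-0.7625, 10.725) = (-2.411875, 2.47625)
J(-2.411875, 2.47625) = 12.1125078125

12.1125078125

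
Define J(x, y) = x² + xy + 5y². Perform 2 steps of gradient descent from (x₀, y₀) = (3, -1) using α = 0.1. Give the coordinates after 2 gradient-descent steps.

(2.03, -0.25)

∇J = (2x + y, x + 10y)
(x₁, y₁) = (3, -1) − 0.1·(5, -7) = (2.5, -0.3)
(x₂, y₂) = (2.5, -0.3) − 0.1·(4.7, -0.5) = (2.03, -0.25)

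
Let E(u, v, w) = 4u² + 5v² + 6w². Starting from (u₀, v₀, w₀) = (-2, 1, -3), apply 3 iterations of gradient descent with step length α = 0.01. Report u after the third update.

∇E = (8u, 10v, 12w)
Step 1: at (-2, 1, -3), ∇E = (-16, 10, -36) → (-2, 1, -3) − 0.01·(-16, 10, -36) = (-1.84, 0.9, -2.64)
Step 2: at (-1.84, 0.9, -2.64), ∇E = (-14.72, 9, -31.68) → (-1.84, 0.9, -2.64) − 0.01·(-14.72, 9, -31.68) = (-1.6928, 0.81, -2.3232)
Step 3: at (-1.6928, 0.81, -2.3232), ∇E = (-13.5424, 8.1, -27.8784) → (-1.6928, 0.81, -2.3232) − 0.01·(-13.5424, 8.1, -27.8784) = (-1.557376, 0.729, -2.044416)
u = -1.557376

-1.557376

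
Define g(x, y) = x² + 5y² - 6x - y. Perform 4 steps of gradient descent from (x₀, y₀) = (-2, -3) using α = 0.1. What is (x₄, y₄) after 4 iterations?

∇g = (2x - 6, 10y - 1)
Step 1: at (-2, -3), ∇g = (-10, -31) → (-2, -3) − 0.1·(-10, -31) = (-1, 0.1)
Step 2: at (-1, 0.1), ∇g = (-8, 0) → (-1, 0.1) − 0.1·(-8, 0) = (-0.2, 0.1)
Step 3: at (-0.2, 0.1), ∇g = (-6.4, 0) → (-0.2, 0.1) − 0.1·(-6.4, 0) = (0.44, 0.1)
Step 4: at (0.44, 0.1), ∇g = (-5.12, 0) → (0.44, 0.1) − 0.1·(-5.12, 0) = (0.952, 0.1)

(0.952, 0.1)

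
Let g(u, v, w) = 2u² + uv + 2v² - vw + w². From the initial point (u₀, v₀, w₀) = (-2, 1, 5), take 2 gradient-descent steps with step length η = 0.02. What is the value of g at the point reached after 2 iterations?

∇g = (4u + v, u + 4v - w, -v + 2w)
(u₁, v₁, w₁) = (-2, 1, 5) − 0.02·(-7, -3, 9) = (-1.86, 1.06, 4.82)
(u₂, v₂, w₂) = (-1.86, 1.06, 4.82) − 0.02·(-6.38, -2.44, 8.58) = (-1.7324, 1.1088, 4.6484)
g(-1.7324, 1.1088, 4.6484) = 22.99388592

22.99388592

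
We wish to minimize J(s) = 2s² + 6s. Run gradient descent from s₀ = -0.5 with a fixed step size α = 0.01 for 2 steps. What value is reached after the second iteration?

J′(s) = 4s + 6
Step 1: J′(-0.5) = 4; s₁ = -0.5 − 0.01·4 = -0.54
Step 2: J′(-0.54) = 3.84; s₂ = -0.54 − 0.01·3.84 = -0.5784

-0.5784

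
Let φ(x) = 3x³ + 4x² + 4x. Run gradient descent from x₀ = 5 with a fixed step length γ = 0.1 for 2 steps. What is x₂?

-436.429

φ′(x) = 9x² + 8x + 4
x₁ = 5 − 0.1·269 = -21.9
x₂ = -21.9 − 0.1·4145.29 = -436.429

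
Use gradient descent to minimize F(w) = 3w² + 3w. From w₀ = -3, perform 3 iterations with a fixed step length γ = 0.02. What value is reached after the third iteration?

F′(w) = 6w + 3
w₁ = -3 − 0.02·(-15) = -2.7
w₂ = -2.7 − 0.02·(-13.2) = -2.436
w₃ = -2.436 − 0.02·(-11.616) = -2.20368

-2.20368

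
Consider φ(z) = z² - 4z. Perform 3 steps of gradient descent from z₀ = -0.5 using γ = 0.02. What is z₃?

φ′(z) = 2z - 4
Step 1: φ′(-0.5) = -5; z₁ = -0.5 − 0.02·(-5) = -0.4
Step 2: φ′(-0.4) = -4.8; z₂ = -0.4 − 0.02·(-4.8) = -0.304
Step 3: φ′(-0.304) = -4.608; z₃ = -0.304 − 0.02·(-4.608) = -0.21184

-0.21184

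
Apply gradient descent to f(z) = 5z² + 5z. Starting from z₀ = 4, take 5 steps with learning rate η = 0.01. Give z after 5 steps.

f′(z) = 10z + 5
z₁ = 4 − 0.01·45 = 3.55
z₂ = 3.55 − 0.01·40.5 = 3.145
z₃ = 3.145 − 0.01·36.45 = 2.7805
z₄ = 2.7805 − 0.01·32.805 = 2.45245
z₅ = 2.45245 − 0.01·29.5245 = 2.157205

2.157205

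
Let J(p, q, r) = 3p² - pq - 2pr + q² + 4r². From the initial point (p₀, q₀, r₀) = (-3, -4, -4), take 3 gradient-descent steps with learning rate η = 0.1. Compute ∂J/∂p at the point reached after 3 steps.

-3.021

∇J = (6p - q - 2r, -p + 2q, -2p + 8r)
Step 1: at (-3, -4, -4), ∇J = (-6, -5, -26) → (-3, -4, -4) − 0.1·(-6, -5, -26) = (-2.4, -3.5, -1.4)
Step 2: at (-2.4, -3.5, -1.4), ∇J = (-8.1, -4.6, -6.4) → (-2.4, -3.5, -1.4) − 0.1·(-8.1, -4.6, -6.4) = (-1.59, -3.04, -0.76)
Step 3: at (-1.59, -3.04, -0.76), ∇J = (-4.98, -4.49, -2.9) → (-1.59, -3.04, -0.76) − 0.1·(-4.98, -4.49, -2.9) = (-1.092, -2.591, -0.47)
∂J/∂p at (-1.092, -2.591, -0.47) = -3.021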